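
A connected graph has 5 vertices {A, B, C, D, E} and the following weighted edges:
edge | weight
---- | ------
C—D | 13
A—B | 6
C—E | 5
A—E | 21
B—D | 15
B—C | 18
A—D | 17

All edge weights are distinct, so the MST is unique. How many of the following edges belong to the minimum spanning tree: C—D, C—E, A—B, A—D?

3

Kruskal's algorithm — process edges by increasing weight (ties by edge label):
C—E (5): add — endpoints in different components.
A—B (6): add — endpoints in different components.
C—D (13): add — endpoints in different components.
B—D (15): add — endpoints in different components.
MST edge set: {C—E, A—B, C—D, B—D}.
Of the listed edges, {C—D, C—E, A—B} are in the MST → 3.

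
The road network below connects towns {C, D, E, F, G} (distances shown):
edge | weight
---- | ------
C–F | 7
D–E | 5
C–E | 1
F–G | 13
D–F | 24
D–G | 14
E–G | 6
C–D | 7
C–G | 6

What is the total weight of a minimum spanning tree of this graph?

19

Prim's algorithm from C:
Step 1: cheapest edge leaving the tree is C–E (1); add E.
Step 2: cheapest edge leaving the tree is D–E (5); add D.
Step 3: cheapest edge leaving the tree is C–G (6); add G.
Step 4: cheapest edge leaving the tree is C–F (7); add F.
MST edges: C–E, D–E, C–G, C–F; total weight 1+5+6+7 = 19.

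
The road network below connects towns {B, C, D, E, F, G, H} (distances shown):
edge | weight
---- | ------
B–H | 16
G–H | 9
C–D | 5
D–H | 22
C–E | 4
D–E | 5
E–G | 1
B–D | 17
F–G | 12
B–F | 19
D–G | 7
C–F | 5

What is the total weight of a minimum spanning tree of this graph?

40

Prim's algorithm from E:
Step 1: frontier [E–G 1, C–E 4, D–E 5] → take E–G (1); add G.
Step 2: frontier [C–E 4, D–E 5, D–G 7, G–H 9, F–G 12] → take C–E (4); add C.
Step 3: frontier [C–D 5, C–F 5, D–E 5, D–G 7, G–H 9, F–G 12] → take C–D (5); add D.
Step 4: frontier [C–F 5, B–D 17, D–H 22, G–H 9, F–G 12] → take C–F (5); add F.
Step 5: frontier [B–D 17, D–H 22, B–F 19, G–H 9] → take G–H (9); add H.
Step 6: frontier [B–D 17, B–F 19, B–H 16] → take B–H (16); add B.
MST edges: E–G, C–E, C–D, C–F, G–H, B–H; total weight 1+4+5+5+9+16 = 40.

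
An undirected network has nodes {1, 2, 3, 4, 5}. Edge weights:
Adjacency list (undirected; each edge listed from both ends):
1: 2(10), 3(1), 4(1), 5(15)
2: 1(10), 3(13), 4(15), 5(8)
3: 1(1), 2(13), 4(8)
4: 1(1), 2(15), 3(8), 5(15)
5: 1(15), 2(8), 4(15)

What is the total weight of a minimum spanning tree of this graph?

20

Kruskal: consider edges lightest-first.
1-3 (1): add — endpoints in different components.
1-4 (1): add — endpoints in different components.
2-5 (8): add — endpoints in different components.
3-4 (8): skip — 3 and 4 already connected.
1-2 (10): add — endpoints in different components.
MST edges: 1-3, 1-4, 2-5, 1-2; total weight 1+1+8+10 = 20.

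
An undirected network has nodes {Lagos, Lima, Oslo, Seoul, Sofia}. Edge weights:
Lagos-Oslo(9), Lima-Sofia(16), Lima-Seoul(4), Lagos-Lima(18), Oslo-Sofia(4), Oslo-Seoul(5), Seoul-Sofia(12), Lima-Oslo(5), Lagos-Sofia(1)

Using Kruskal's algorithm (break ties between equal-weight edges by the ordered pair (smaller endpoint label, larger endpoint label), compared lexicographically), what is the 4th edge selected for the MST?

Kruskal's algorithm — process edges by increasing weight (ties by edge label):
Lagos-Sofia (1): add. Components now {Lima} {Lagos,Sofia} {Oslo} {Seoul}
Lima-Seoul (4): add. Components now {Lima,Seoul} {Lagos,Sofia} {Oslo}
Oslo-Sofia (4): add. Components now {Lima,Seoul} {Lagos,Oslo,Sofia}
Lima-Oslo (5): add. Components now {Lagos,Lima,Oslo,Seoul,Sofia}
The 4th edge added is Lima-Oslo.

Lima-Oslo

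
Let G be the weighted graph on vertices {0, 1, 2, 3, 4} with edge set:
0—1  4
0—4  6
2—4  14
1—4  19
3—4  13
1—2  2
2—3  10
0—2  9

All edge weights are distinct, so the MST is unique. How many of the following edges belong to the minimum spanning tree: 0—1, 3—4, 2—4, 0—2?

Kruskal's algorithm — process edges by increasing weight (ties by edge label):
1—2 (2): add — endpoints in different components.
0—1 (4): add — endpoints in different components.
0—4 (6): add — endpoints in different components.
0—2 (9): skip — 0 and 2 already connected.
2—3 (10): add — endpoints in different components.
MST edge set: {1—2, 0—1, 0—4, 2—3}.
Of the listed edges, {0—1} are in the MST → 1.

1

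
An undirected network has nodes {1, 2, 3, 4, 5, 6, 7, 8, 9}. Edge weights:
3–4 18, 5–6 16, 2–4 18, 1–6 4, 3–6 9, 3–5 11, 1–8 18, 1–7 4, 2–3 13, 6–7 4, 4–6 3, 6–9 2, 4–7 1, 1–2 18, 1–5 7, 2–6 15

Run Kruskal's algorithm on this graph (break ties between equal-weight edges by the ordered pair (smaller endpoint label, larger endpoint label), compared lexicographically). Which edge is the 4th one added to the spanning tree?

Sort edges by weight, then run Kruskal:
4–7 (1): add — endpoints in different components.
6–9 (2): add — endpoints in different components.
4–6 (3): add — endpoints in different components.
1–6 (4): add — endpoints in different components.
1–7 (4): skip — 1 and 7 already connected.
6–7 (4): skip — 6 and 7 already connected.
1–5 (7): add — endpoints in different components.
3–6 (9): add — endpoints in different components.
3–5 (11): skip — 3 and 5 already connected.
2–3 (13): add — endpoints in different components.
2–6 (15): skip — 2 and 6 already connected.
5–6 (16): skip — 5 and 6 already connected.
1–2 (18): skip — 1 and 2 already connected.
1–8 (18): add — endpoints in different components.
The 4th edge added is 1–6.

1-6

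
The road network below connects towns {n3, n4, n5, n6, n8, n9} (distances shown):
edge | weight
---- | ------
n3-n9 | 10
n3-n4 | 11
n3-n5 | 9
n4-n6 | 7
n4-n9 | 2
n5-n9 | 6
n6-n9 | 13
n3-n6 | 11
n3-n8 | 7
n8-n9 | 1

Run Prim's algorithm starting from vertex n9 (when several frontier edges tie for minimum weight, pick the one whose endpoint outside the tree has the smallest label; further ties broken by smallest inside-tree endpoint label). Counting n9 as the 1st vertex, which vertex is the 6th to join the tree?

n6

Grow the tree from n9 using Prim:
Step 1: cheapest edge leaving the tree is n8-n9 (1); add n8.
Step 2: cheapest edge leaving the tree is n4-n9 (2); add n4.
Step 3: cheapest edge leaving the tree is n5-n9 (6); add n5.
Step 4: cheapest edge leaving the tree is n3-n8 (7); add n3.
Step 5: cheapest edge leaving the tree is n4-n6 (7); add n6.
Vertex order: n9, n8, n4, n5, n3, n6. The 6th vertex is n6.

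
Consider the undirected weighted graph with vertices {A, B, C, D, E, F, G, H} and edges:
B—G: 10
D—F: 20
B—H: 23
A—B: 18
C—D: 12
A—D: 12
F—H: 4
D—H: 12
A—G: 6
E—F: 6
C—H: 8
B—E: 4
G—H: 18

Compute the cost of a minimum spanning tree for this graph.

Prim's algorithm from H:
Step 1: cheapest edge leaving the tree is F—H (4); add F.
Step 2: cheapest edge leaving the tree is E—F (6); add E.
Step 3: cheapest edge leaving the tree is B—E (4); add B.
Step 4: cheapest edge leaving the tree is C—H (8); add C.
Step 5: cheapest edge leaving the tree is B—G (10); add G.
Step 6: cheapest edge leaving the tree is A—G (6); add A.
Step 7: cheapest edge leaving the tree is A—D (12); add D.
MST edges: F—H, E—F, B—E, C—H, B—G, A—G, A—D; total weight 4+6+4+8+10+6+12 = 50.

50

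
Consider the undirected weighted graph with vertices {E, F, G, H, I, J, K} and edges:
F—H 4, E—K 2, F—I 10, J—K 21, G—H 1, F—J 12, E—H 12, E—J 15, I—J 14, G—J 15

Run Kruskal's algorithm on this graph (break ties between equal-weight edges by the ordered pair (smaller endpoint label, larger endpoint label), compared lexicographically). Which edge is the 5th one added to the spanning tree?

E-H

Kruskal: consider edges lightest-first.
G—H (1): add — endpoints in different components.
E—K (2): add — endpoints in different components.
F—H (4): add — endpoints in different components.
F—I (10): add — endpoints in different components.
E—H (12): add — endpoints in different components.
F—J (12): add — endpoints in different components.
The 5th edge added is E—H.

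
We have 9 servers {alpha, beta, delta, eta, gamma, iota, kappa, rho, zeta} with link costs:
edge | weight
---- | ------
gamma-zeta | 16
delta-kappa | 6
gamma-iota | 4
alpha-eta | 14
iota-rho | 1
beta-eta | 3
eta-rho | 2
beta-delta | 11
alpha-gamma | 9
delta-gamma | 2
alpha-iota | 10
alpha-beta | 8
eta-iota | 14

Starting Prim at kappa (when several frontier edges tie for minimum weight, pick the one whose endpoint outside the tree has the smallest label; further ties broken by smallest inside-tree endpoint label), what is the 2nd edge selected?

Prim's algorithm from kappa:
Step 1: cheapest edge leaving the tree is delta-kappa (6); add delta.
Step 2: cheapest edge leaving the tree is delta-gamma (2); add gamma.
Step 3: cheapest edge leaving the tree is gamma-iota (4); add iota.
Step 4: cheapest edge leaving the tree is iota-rho (1); add rho.
Step 5: cheapest edge leaving the tree is eta-rho (2); add eta.
Step 6: cheapest edge leaving the tree is beta-eta (3); add beta.
Step 7: cheapest edge leaving the tree is alpha-beta (8); add alpha.
Step 8: cheapest edge leaving the tree is gamma-zeta (16); add zeta.
The 2nd edge added is delta-gamma.

delta-gamma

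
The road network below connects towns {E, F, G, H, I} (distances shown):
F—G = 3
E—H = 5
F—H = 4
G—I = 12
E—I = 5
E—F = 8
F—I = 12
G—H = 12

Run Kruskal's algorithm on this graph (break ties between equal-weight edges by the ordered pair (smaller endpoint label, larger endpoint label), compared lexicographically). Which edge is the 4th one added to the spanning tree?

E-I

Kruskal's algorithm — process edges by increasing weight (ties by edge label):
F—G (3): add — endpoints in different components.
F—H (4): add — endpoints in different components.
E—H (5): add — endpoints in different components.
E—I (5): add — endpoints in different components.
The 4th edge added is E—I.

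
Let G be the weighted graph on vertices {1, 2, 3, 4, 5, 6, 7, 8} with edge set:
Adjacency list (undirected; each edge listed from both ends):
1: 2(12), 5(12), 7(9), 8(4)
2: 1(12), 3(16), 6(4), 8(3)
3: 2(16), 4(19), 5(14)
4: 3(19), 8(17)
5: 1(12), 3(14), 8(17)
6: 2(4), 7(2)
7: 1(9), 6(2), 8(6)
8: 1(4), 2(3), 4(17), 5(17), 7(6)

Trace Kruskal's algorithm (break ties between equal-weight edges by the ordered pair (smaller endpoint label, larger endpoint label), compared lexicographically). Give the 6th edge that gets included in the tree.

3-5

Sort edges by weight, then run Kruskal:
6 7 (2): add — endpoints in different components.
2 8 (3): add — endpoints in different components.
1 8 (4): add — endpoints in different components.
2 6 (4): add — endpoints in different components.
7 8 (6): skip — 7 and 8 already connected.
1 7 (9): skip — 1 and 7 already connected.
1 2 (12): skip — 1 and 2 already connected.
1 5 (12): add — endpoints in different components.
3 5 (14): add — endpoints in different components.
2 3 (16): skip — 2 and 3 already connected.
4 8 (17): add — endpoints in different components.
The 6th edge added is 3 5.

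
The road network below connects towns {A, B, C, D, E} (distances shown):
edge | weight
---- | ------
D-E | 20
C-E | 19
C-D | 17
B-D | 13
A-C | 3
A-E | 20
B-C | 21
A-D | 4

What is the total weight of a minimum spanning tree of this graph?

39

Grow the tree from A using Prim:
Step 1: cheapest edge leaving the tree is A-C (3); add C.
Step 2: cheapest edge leaving the tree is A-D (4); add D.
Step 3: cheapest edge leaving the tree is B-D (13); add B.
Step 4: cheapest edge leaving the tree is C-E (19); add E.
MST edges: A-C, A-D, B-D, C-E; total weight 3+4+13+19 = 39.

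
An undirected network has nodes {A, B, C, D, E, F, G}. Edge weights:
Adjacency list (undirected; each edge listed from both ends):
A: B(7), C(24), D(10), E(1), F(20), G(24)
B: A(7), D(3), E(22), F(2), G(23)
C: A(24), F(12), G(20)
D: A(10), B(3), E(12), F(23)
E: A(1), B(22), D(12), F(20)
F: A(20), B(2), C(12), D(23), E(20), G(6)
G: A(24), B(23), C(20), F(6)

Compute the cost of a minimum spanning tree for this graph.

31

Prim, starting at A.
Step 1: cheapest edge leaving the tree is A—E (1); add E.
Step 2: cheapest edge leaving the tree is A—B (7); add B.
Step 3: cheapest edge leaving the tree is B—F (2); add F.
Step 4: cheapest edge leaving the tree is B—D (3); add D.
Step 5: cheapest edge leaving the tree is F—G (6); add G.
Step 6: cheapest edge leaving the tree is C—F (12); add C.
MST edges: A—E, A—B, B—F, B—D, F—G, C—F; total weight 1+7+2+3+6+12 = 31.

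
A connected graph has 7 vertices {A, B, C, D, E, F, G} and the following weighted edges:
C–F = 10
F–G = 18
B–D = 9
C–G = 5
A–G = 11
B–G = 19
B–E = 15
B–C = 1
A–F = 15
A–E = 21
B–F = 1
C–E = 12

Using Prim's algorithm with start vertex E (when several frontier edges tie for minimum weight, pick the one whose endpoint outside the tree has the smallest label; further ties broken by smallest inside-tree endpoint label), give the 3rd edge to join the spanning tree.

B-F

Grow the tree from E using Prim:
Step 1: cheapest edge leaving the tree is C–E (12); add C.
Step 2: cheapest edge leaving the tree is B–C (1); add B.
Step 3: cheapest edge leaving the tree is B–F (1); add F.
Step 4: cheapest edge leaving the tree is C–G (5); add G.
Step 5: cheapest edge leaving the tree is B–D (9); add D.
Step 6: cheapest edge leaving the tree is A–G (11); add A.
The 3rd edge added is B–F.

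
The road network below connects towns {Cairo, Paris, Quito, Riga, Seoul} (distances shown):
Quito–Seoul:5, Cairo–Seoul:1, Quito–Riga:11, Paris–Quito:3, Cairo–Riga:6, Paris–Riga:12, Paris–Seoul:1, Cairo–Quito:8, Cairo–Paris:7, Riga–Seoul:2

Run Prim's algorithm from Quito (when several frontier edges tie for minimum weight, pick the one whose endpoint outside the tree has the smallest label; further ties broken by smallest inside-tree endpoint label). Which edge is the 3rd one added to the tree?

Grow the tree from Quito using Prim:
Step 1: cheapest edge leaving the tree is Paris–Quito (3); add Paris.
Step 2: cheapest edge leaving the tree is Paris–Seoul (1); add Seoul.
Step 3: cheapest edge leaving the tree is Cairo–Seoul (1); add Cairo.
Step 4: cheapest edge leaving the tree is Riga–Seoul (2); add Riga.
The 3rd edge added is Cairo–Seoul.

Cairo-Seoul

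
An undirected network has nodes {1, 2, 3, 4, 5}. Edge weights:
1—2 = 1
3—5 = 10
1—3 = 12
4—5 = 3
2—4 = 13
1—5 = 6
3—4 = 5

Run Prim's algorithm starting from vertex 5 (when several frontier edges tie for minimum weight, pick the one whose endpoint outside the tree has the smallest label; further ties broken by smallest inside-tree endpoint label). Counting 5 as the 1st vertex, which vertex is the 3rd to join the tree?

Prim, starting at 5.
Step 1: frontier [4—5 3, 1—5 6, 3—5 10] → take 4—5 (3); add 4.
Step 2: frontier [3—4 5, 2—4 13, 1—5 6, 3—5 10] → take 3—4 (5); add 3.
Step 3: frontier [1—3 12, 2—4 13, 1—5 6] → take 1—5 (6); add 1.
Step 4: frontier [1—2 1, 2—4 13] → take 1—2 (1); add 2.
Vertex order: 5, 4, 3, 1, 2. The 3rd vertex is 3.

3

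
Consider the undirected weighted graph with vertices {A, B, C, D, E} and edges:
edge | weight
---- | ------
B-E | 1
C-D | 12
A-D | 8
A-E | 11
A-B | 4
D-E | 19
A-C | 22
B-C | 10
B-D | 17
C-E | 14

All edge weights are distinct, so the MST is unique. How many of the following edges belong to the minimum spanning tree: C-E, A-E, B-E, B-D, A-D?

Kruskal's algorithm — process edges by increasing weight (ties by edge label):
B-E (1): add — endpoints in different components.
A-B (4): add — endpoints in different components.
A-D (8): add — endpoints in different components.
B-C (10): add — endpoints in different components.
MST edge set: {B-E, A-B, A-D, B-C}.
Of the listed edges, {B-E, A-D} are in the MST → 2.

2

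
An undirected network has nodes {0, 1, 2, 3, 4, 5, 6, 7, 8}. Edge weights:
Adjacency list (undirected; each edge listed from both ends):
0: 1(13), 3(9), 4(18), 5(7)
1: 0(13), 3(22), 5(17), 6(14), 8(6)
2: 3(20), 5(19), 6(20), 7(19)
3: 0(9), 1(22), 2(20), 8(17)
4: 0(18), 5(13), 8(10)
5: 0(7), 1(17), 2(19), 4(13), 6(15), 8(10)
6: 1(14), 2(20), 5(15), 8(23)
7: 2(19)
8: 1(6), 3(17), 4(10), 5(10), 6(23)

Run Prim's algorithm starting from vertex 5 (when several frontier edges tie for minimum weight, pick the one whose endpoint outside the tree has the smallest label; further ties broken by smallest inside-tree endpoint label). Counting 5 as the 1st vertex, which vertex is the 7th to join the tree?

Prim's algorithm from 5:
Step 1: cheapest edge leaving the tree is 0–5 (7); add 0.
Step 2: cheapest edge leaving the tree is 0–3 (9); add 3.
Step 3: cheapest edge leaving the tree is 5–8 (10); add 8.
Step 4: cheapest edge leaving the tree is 1–8 (6); add 1.
Step 5: cheapest edge leaving the tree is 4–8 (10); add 4.
Step 6: cheapest edge leaving the tree is 1–6 (14); add 6.
Step 7: cheapest edge leaving the tree is 2–5 (19); add 2.
Step 8: cheapest edge leaving the tree is 2–7 (19); add 7.
Vertex order: 5, 0, 3, 8, 1, 4, 6, 2, 7. The 7th vertex is 6.

6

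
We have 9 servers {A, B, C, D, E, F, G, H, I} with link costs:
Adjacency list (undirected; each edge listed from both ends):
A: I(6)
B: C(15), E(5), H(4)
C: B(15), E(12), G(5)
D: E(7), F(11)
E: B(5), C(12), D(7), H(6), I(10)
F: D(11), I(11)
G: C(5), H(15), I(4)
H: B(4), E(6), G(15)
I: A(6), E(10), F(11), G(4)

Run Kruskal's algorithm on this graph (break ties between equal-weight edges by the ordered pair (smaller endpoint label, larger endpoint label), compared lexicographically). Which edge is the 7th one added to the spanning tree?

E-I

Sort edges by weight, then run Kruskal:
B–H (4): add — endpoints in different components.
G–I (4): add — endpoints in different components.
B–E (5): add — endpoints in different components.
C–G (5): add — endpoints in different components.
A–I (6): add — endpoints in different components.
E–H (6): skip — E and H already connected.
D–E (7): add — endpoints in different components.
E–I (10): add — endpoints in different components.
D–F (11): add — endpoints in different components.
The 7th edge added is E–I.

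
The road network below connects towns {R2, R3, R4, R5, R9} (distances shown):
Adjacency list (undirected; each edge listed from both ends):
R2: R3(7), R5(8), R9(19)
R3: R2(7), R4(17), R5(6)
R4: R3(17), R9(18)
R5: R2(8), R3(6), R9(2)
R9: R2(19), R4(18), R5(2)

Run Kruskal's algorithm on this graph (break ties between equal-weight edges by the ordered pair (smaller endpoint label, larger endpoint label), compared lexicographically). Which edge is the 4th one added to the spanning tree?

R3-R4

Sort edges by weight, then run Kruskal:
R5–R9 (2): add — endpoints in different components.
R3–R5 (6): add — endpoints in different components.
R2–R3 (7): add — endpoints in different components.
R2–R5 (8): skip — R5 and R2 already connected.
R3–R4 (17): add — endpoints in different components.
The 4th edge added is R3–R4.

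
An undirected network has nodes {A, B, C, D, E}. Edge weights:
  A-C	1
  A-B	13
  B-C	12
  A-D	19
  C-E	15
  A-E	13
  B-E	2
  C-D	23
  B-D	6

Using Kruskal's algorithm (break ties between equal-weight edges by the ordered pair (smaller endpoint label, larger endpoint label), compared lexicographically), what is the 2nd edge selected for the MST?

Kruskal's algorithm — process edges by increasing weight (ties by edge label):
A-C (1): add — endpoints in different components.
B-E (2): add — endpoints in different components.
B-D (6): add — endpoints in different components.
B-C (12): add — endpoints in different components.
The 2nd edge added is B-E.

B-E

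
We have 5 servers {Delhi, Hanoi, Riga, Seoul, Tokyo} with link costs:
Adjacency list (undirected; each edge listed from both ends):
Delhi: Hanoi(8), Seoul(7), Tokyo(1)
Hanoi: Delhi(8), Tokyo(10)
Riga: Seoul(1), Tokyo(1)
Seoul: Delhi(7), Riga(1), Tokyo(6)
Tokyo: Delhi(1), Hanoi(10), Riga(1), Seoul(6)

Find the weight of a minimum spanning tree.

Kruskal: consider edges lightest-first.
Delhi-Tokyo (1): add — endpoints in different components.
Riga-Seoul (1): add — endpoints in different components.
Riga-Tokyo (1): add — endpoints in different components.
Seoul-Tokyo (6): skip — Tokyo and Seoul already connected.
Delhi-Seoul (7): skip — Delhi and Seoul already connected.
Delhi-Hanoi (8): add — endpoints in different components.
MST edges: Delhi-Tokyo, Riga-Seoul, Riga-Tokyo, Delhi-Hanoi; total weight 1+1+1+8 = 11.

11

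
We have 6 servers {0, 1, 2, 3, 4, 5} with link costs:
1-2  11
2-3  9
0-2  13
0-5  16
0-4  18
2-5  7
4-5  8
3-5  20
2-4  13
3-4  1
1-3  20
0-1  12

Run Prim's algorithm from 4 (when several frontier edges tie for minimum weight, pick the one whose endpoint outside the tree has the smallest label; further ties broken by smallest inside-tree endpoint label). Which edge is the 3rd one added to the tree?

2-5

Prim's algorithm from 4:
Step 1: cheapest edge leaving the tree is 3-4 (1); add 3.
Step 2: cheapest edge leaving the tree is 4-5 (8); add 5.
Step 3: cheapest edge leaving the tree is 2-5 (7); add 2.
Step 4: cheapest edge leaving the tree is 1-2 (11); add 1.
Step 5: cheapest edge leaving the tree is 0-1 (12); add 0.
The 3rd edge added is 2-5.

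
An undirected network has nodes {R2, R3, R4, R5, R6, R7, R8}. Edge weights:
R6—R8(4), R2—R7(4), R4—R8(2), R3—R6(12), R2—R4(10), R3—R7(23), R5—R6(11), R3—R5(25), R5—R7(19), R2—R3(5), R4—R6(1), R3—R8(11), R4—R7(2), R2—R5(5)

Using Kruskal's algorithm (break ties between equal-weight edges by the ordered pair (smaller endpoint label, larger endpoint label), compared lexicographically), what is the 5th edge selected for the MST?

Kruskal's algorithm — process edges by increasing weight (ties by edge label):
R4—R6 (1): add — endpoints in different components.
R4—R7 (2): add — endpoints in different components.
R4—R8 (2): add — endpoints in different components.
R2—R7 (4): add — endpoints in different components.
R6—R8 (4): skip — R8 and R6 already connected.
R2—R3 (5): add — endpoints in different components.
R2—R5 (5): add — endpoints in different components.
The 5th edge added is R2—R3.

R2-R3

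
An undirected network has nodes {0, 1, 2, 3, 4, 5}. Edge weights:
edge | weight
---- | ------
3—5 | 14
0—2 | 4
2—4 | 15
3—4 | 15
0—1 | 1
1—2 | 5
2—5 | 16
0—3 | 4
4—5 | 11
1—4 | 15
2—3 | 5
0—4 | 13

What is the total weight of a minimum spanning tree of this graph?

Kruskal: consider edges lightest-first.
0—1 (1): add. Components now {0,1} {2} {3} {4} {5}
0—2 (4): add. Components now {0,1,2} {3} {4} {5}
0—3 (4): add. Components now {0,1,2,3} {4} {5}
1—2 (5): skip — 1 and 2 already connected.
2—3 (5): skip — 2 and 3 already connected.
4—5 (11): add. Components now {0,1,2,3} {4,5}
0—4 (13): add. Components now {0,1,2,3,4,5}
MST edges: 0—1, 0—2, 0—3, 4—5, 0—4; total weight 1+4+4+11+13 = 33.

33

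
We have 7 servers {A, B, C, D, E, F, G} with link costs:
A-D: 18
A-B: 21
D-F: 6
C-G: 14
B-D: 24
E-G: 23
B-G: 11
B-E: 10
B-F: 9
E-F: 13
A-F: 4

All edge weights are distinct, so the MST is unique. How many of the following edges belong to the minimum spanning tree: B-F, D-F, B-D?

Kruskal's algorithm — process edges by increasing weight (ties by edge label):
A-F (4): add — endpoints in different components.
D-F (6): add — endpoints in different components.
B-F (9): add — endpoints in different components.
B-E (10): add — endpoints in different components.
B-G (11): add — endpoints in different components.
E-F (13): skip — E and F already connected.
C-G (14): add — endpoints in different components.
MST edge set: {A-F, D-F, B-F, B-E, B-G, C-G}.
Of the listed edges, {B-F, D-F} are in the MST → 2.

2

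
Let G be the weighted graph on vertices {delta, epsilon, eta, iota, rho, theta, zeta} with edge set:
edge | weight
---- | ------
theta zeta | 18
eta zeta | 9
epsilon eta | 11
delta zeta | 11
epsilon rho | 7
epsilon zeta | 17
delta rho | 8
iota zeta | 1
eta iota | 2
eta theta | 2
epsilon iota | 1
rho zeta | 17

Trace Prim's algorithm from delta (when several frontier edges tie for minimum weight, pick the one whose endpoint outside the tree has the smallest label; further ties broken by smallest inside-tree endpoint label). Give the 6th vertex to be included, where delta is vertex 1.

eta

Prim's algorithm from delta:
Step 1: cheapest edge leaving the tree is delta rho (8); add rho.
Step 2: cheapest edge leaving the tree is epsilon rho (7); add epsilon.
Step 3: cheapest edge leaving the tree is epsilon iota (1); add iota.
Step 4: cheapest edge leaving the tree is iota zeta (1); add zeta.
Step 5: cheapest edge leaving the tree is eta iota (2); add eta.
Step 6: cheapest edge leaving the tree is eta theta (2); add theta.
Vertex order: delta, rho, epsilon, iota, zeta, eta, theta. The 6th vertex is eta.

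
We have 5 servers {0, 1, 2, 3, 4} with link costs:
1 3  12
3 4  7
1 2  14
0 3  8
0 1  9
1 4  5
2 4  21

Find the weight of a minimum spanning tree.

Sort edges by weight, then run Kruskal:
1 4 (5): add — endpoints in different components.
3 4 (7): add — endpoints in different components.
0 3 (8): add — endpoints in different components.
0 1 (9): skip — 0 and 1 already connected.
1 3 (12): skip — 1 and 3 already connected.
1 2 (14): add — endpoints in different components.
MST edges: 1 4, 3 4, 0 3, 1 2; total weight 5+7+8+14 = 34.

34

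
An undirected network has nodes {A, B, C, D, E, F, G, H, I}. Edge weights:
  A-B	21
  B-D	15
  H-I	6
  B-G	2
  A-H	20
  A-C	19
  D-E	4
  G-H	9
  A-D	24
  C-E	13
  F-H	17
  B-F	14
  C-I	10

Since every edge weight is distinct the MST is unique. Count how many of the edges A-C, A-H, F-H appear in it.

1

Sort edges by weight, then run Kruskal:
B-G (2): add — endpoints in different components.
D-E (4): add — endpoints in different components.
H-I (6): add — endpoints in different components.
G-H (9): add — endpoints in different components.
C-I (10): add — endpoints in different components.
C-E (13): add — endpoints in different components.
B-F (14): add — endpoints in different components.
B-D (15): skip — B and D already connected.
F-H (17): skip — F and H already connected.
A-C (19): add — endpoints in different components.
MST edge set: {B-G, D-E, H-I, G-H, C-I, C-E, B-F, A-C}.
Of the listed edges, {A-C} are in the MST → 1.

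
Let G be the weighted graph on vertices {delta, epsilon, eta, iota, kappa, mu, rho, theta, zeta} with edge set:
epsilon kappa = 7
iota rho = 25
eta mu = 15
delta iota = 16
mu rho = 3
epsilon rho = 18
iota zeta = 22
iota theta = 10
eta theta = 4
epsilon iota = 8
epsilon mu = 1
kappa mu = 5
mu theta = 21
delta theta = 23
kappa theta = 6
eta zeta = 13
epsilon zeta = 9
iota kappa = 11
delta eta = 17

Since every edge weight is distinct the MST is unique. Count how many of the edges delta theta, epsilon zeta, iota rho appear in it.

Sort edges by weight, then run Kruskal:
epsilon mu (1): add — endpoints in different components.
mu rho (3): add — endpoints in different components.
eta theta (4): add — endpoints in different components.
kappa mu (5): add — endpoints in different components.
kappa theta (6): add — endpoints in different components.
epsilon kappa (7): skip — kappa and epsilon already connected.
epsilon iota (8): add — endpoints in different components.
epsilon zeta (9): add — endpoints in different components.
iota theta (10): skip — theta and iota already connected.
iota kappa (11): skip — kappa and iota already connected.
eta zeta (13): skip — zeta and eta already connected.
eta mu (15): skip — mu and eta already connected.
delta iota (16): add — endpoints in different components.
MST edge set: {epsilon mu, mu rho, eta theta, kappa mu, kappa theta, epsilon iota, epsilon zeta, delta iota}.
Of the listed edges, {epsilon zeta} are in the MST → 1.

1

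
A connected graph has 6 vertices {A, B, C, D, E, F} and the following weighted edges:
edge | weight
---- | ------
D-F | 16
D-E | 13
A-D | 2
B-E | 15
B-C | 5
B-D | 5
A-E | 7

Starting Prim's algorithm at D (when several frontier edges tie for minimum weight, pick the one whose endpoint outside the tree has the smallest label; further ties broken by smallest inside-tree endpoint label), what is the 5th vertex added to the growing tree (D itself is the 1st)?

E

Grow the tree from D using Prim:
Step 1: frontier [A-D 2, B-D 5, D-E 13, D-F 16] → take A-D (2); add A.
Step 2: frontier [A-E 7, B-D 5, D-E 13, D-F 16] → take B-D (5); add B.
Step 3: frontier [A-E 7, B-C 5, B-E 15, D-E 13, D-F 16] → take B-C (5); add C.
Step 4: frontier [A-E 7, B-E 15, D-E 13, D-F 16] → take A-E (7); add E.
Step 5: frontier [D-F 16] → take D-F (16); add F.
Vertex order: D, A, B, C, E, F. The 5th vertex is E.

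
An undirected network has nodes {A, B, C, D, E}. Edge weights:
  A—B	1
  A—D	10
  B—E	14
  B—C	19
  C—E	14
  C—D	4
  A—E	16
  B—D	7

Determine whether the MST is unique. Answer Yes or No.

Kruskal: consider edges lightest-first.
A—B (1): add — endpoints in different components.
C—D (4): add — endpoints in different components.
B—D (7): add — endpoints in different components.
A—D (10): skip — A and D already connected.
B—E (14): add — endpoints in different components.
Non-tree edge C—E has weight 14, equal to the heaviest edge on its tree cycle — swapping gives another MST of the same weight. Not unique.

No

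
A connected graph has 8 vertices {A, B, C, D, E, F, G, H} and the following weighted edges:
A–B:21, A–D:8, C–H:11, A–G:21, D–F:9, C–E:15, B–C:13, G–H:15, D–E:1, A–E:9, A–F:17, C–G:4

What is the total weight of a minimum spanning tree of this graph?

Kruskal's algorithm — process edges by increasing weight (ties by edge label):
D–E (1): add — endpoints in different components.
C–G (4): add — endpoints in different components.
A–D (8): add — endpoints in different components.
A–E (9): skip — A and E already connected.
D–F (9): add — endpoints in different components.
C–H (11): add — endpoints in different components.
B–C (13): add — endpoints in different components.
C–E (15): add — endpoints in different components.
MST edges: D–E, C–G, A–D, D–F, C–H, B–C, C–E; total weight 1+4+8+9+11+13+15 = 61.

61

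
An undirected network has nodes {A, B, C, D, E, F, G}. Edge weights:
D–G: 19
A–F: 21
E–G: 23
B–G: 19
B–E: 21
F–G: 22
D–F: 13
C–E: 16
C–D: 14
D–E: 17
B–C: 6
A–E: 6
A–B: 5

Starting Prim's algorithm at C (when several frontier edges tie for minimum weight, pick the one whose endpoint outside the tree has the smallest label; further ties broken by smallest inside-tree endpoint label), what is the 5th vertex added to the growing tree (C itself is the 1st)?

Prim's algorithm from C:
Step 1: cheapest edge leaving the tree is B–C (6); add B.
Step 2: cheapest edge leaving the tree is A–B (5); add A.
Step 3: cheapest edge leaving the tree is A–E (6); add E.
Step 4: cheapest edge leaving the tree is C–D (14); add D.
Step 5: cheapest edge leaving the tree is D–F (13); add F.
Step 6: cheapest edge leaving the tree is B–G (19); add G.
Vertex order: C, B, A, E, D, F, G. The 5th vertex is D.

D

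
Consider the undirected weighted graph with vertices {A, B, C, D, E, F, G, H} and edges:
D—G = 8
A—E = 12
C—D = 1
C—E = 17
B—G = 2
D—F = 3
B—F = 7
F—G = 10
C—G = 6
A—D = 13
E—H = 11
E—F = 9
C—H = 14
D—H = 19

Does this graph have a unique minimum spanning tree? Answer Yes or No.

Yes

Kruskal: consider edges lightest-first.
C—D (1): add — endpoints in different components.
B—G (2): add — endpoints in different components.
D—F (3): add — endpoints in different components.
C—G (6): add — endpoints in different components.
B—F (7): skip — B and F already connected.
D—G (8): skip — D and G already connected.
E—F (9): add — endpoints in different components.
F—G (10): skip — F and G already connected.
E—H (11): add — endpoints in different components.
A—E (12): add — endpoints in different components.
Every non-tree edge has weight strictly greater than the heaviest edge on the tree path between its endpoints, so the MST is unique.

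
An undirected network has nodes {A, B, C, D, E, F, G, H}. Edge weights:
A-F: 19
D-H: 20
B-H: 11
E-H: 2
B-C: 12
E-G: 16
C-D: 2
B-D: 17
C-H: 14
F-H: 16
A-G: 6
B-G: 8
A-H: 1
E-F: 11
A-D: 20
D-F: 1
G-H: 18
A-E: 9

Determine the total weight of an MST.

31

Prim, starting at F.
Step 1: cheapest edge leaving the tree is D-F (1); add D.
Step 2: cheapest edge leaving the tree is C-D (2); add C.
Step 3: cheapest edge leaving the tree is E-F (11); add E.
Step 4: cheapest edge leaving the tree is E-H (2); add H.
Step 5: cheapest edge leaving the tree is A-H (1); add A.
Step 6: cheapest edge leaving the tree is A-G (6); add G.
Step 7: cheapest edge leaving the tree is B-G (8); add B.
MST edges: D-F, C-D, E-F, E-H, A-H, A-G, B-G; total weight 1+2+11+2+1+6+8 = 31.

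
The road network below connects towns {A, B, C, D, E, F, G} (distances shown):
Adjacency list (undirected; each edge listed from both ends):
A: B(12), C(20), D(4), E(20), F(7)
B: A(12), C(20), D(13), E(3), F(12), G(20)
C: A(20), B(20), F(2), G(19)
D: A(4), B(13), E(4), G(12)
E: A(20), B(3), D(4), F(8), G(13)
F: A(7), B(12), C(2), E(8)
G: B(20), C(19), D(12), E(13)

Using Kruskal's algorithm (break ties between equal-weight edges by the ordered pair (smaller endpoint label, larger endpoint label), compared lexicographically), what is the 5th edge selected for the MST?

A-F

Kruskal: consider edges lightest-first.
C F (2): add. Components now {A} {B} {C,F} {D} {E} {G}
B E (3): add. Components now {A} {B,E} {C,F} {D} {G}
A D (4): add. Components now {A,D} {B,E} {C,F} {G}
D E (4): add. Components now {A,B,D,E} {C,F} {G}
A F (7): add. Components now {A,B,C,D,E,F} {G}
E F (8): skip — E and F already connected.
A B (12): skip — A and B already connected.
B F (12): skip — B and F already connected.
D G (12): add. Components now {A,B,C,D,E,F,G}
The 5th edge added is A F.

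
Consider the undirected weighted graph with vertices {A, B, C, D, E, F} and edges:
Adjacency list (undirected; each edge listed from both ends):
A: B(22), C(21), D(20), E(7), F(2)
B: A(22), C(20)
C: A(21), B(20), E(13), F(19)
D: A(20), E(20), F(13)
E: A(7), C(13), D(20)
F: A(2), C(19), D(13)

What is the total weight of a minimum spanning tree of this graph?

Kruskal's algorithm — process edges by increasing weight (ties by edge label):
A—F (2): add. Components now {A,F} {B} {C} {D} {E}
A—E (7): add. Components now {A,E,F} {B} {C} {D}
C—E (13): add. Components now {A,C,E,F} {B} {D}
D—F (13): add. Components now {A,C,D,E,F} {B}
C—F (19): skip — C and F already connected.
A—D (20): skip — A and D already connected.
B—C (20): add. Components now {A,B,C,D,E,F}
MST edges: A—F, A—E, C—E, D—F, B—C; total weight 2+7+13+13+20 = 55.

55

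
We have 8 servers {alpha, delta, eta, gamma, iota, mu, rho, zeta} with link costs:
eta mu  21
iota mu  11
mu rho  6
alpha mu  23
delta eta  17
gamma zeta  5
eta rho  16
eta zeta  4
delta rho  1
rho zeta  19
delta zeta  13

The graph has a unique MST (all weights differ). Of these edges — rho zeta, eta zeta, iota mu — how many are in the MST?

2

Kruskal's algorithm — process edges by increasing weight (ties by edge label):
delta rho (1): add — endpoints in different components.
eta zeta (4): add — endpoints in different components.
gamma zeta (5): add — endpoints in different components.
mu rho (6): add — endpoints in different components.
iota mu (11): add — endpoints in different components.
delta zeta (13): add — endpoints in different components.
eta rho (16): skip — eta and rho already connected.
delta eta (17): skip — eta and delta already connected.
rho zeta (19): skip — zeta and rho already connected.
eta mu (21): skip — eta and mu already connected.
alpha mu (23): add — endpoints in different components.
MST edge set: {delta rho, eta zeta, gamma zeta, mu rho, iota mu, delta zeta, alpha mu}.
Of the listed edges, {eta zeta, iota mu} are in the MST → 2.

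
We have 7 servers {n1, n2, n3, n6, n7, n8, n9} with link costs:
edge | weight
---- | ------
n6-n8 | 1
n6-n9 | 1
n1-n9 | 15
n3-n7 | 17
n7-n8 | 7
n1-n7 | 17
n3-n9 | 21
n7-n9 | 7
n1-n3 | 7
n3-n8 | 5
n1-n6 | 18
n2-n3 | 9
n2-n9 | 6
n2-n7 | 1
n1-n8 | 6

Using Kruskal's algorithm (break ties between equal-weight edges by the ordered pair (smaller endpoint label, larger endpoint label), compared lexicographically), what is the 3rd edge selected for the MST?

n6-n9

Kruskal: consider edges lightest-first.
n2-n7 (1): add. Components now {n6} {n1} {n2,n7} {n3} {n8} {n9}
n6-n8 (1): add. Components now {n6,n8} {n1} {n2,n7} {n3} {n9}
n6-n9 (1): add. Components now {n6,n8,n9} {n1} {n2,n7} {n3}
n3-n8 (5): add. Components now {n3,n6,n8,n9} {n1} {n2,n7}
n1-n8 (6): add. Components now {n1,n3,n6,n8,n9} {n2,n7}
n2-n9 (6): add. Components now {n1,n2,n3,n6,n7,n8,n9}
The 3rd edge added is n6-n9.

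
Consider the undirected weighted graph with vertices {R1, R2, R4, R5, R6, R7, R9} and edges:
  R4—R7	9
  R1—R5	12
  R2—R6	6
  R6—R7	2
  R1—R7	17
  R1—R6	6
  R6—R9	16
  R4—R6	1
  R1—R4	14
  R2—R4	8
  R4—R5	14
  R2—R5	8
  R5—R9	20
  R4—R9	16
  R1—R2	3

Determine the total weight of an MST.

36

Prim, starting at R2.
Step 1: cheapest edge leaving the tree is R1—R2 (3); add R1.
Step 2: cheapest edge leaving the tree is R1—R6 (6); add R6.
Step 3: cheapest edge leaving the tree is R4—R6 (1); add R4.
Step 4: cheapest edge leaving the tree is R6—R7 (2); add R7.
Step 5: cheapest edge leaving the tree is R2—R5 (8); add R5.
Step 6: cheapest edge leaving the tree is R4—R9 (16); add R9.
MST edges: R1—R2, R1—R6, R4—R6, R6—R7, R2—R5, R4—R9; total weight 3+6+1+2+8+16 = 36.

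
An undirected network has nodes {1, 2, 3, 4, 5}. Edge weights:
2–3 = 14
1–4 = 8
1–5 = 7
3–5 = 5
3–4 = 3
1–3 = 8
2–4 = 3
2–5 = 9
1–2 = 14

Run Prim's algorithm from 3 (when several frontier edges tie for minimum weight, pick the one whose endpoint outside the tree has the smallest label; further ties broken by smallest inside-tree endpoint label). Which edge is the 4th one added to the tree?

Prim, starting at 3.
Step 1: cheapest edge leaving the tree is 3–4 (3); add 4.
Step 2: cheapest edge leaving the tree is 2–4 (3); add 2.
Step 3: cheapest edge leaving the tree is 3–5 (5); add 5.
Step 4: cheapest edge leaving the tree is 1–5 (7); add 1.
The 4th edge added is 1–5.

1-5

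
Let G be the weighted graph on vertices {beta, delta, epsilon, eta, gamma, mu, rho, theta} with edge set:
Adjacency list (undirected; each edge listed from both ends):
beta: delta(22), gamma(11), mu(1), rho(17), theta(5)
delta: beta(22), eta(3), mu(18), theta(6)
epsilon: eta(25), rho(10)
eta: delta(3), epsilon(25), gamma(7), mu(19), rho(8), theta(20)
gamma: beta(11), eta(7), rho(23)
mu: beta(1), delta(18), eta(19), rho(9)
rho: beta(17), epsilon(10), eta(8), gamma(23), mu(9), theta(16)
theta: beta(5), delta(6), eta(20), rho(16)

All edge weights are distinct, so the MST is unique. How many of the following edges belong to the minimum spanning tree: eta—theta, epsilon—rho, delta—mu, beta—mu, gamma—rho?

2

Kruskal's algorithm — process edges by increasing weight (ties by edge label):
beta—mu (1): add — endpoints in different components.
delta—eta (3): add — endpoints in different components.
beta—theta (5): add — endpoints in different components.
delta—theta (6): add — endpoints in different components.
eta—gamma (7): add — endpoints in different components.
eta—rho (8): add — endpoints in different components.
mu—rho (9): skip — mu and rho already connected.
epsilon—rho (10): add — endpoints in different components.
MST edge set: {beta—mu, delta—eta, beta—theta, delta—theta, eta—gamma, eta—rho, epsilon—rho}.
Of the listed edges, {epsilon—rho, beta—mu} are in the MST → 2.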